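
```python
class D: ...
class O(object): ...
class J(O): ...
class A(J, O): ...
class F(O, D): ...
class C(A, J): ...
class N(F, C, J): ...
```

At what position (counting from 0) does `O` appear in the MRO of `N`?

L[N] = N + merge(L[F], L[C], L[J], [F C J])
  take F:  [F O D object] + [C A J O object] + [J O object] + [F C J]
  take C:  [O D object] + [C A J O object] + [J O object] + [C J]
  take A:  [O D object] + [A J O object] + [J O object] + [J]
  take J:  [O D object] + [J O object] + [J O object] + [J]
  take O:  [O D object] + [O object] + [O object]
  take D:  [D object] + [object] + [object]
  take object:  [object] + [object] + [object]
MRO: N F C A J O D object
O sits at index 5.

5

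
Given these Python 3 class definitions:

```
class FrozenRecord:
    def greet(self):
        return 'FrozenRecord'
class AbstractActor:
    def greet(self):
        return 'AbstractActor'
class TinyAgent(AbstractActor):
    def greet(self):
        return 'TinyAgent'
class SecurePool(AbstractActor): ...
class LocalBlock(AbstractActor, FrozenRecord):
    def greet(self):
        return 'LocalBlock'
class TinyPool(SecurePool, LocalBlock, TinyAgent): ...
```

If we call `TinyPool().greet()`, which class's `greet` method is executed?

L[TinyPool] = TinyPool + merge(L[SecurePool], L[LocalBlock], L[TinyAgent], [SecurePool LocalBlock TinyAgent])
  take SecurePool:  [SecurePool AbstractActor object] + [LocalBlock AbstractActor FrozenRecord object] + [TinyAgent AbstractActor object] + [SecurePool LocalBlock TinyAgent]
  take LocalBlock:  [AbstractActor object] + [LocalBlock AbstractActor FrozenRecord object] + [TinyAgent AbstractActor object] + [LocalBlock TinyAgent]
  take TinyAgent:  [AbstractActor object] + [AbstractActor FrozenRecord object] + [TinyAgent AbstractActor object] + [TinyAgent]
  take AbstractActor:  [AbstractActor object] + [AbstractActor FrozenRecord object] + [AbstractActor object]
  take FrozenRecord:  [object] + [FrozenRecord object] + [object]
  take object:  [object] + [object] + [object]
MRO: TinyPool SecurePool LocalBlock TinyAgent AbstractActor FrozenRecord object
greet is defined in: AbstractActor, FrozenRecord, LocalBlock, TinyAgent. First along the MRO is LocalBlock.

LocalBlock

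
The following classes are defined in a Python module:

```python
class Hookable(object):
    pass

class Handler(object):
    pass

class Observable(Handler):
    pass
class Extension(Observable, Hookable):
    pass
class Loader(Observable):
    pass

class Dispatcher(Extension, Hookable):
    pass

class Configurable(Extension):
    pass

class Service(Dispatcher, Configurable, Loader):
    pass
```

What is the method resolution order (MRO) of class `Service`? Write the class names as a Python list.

L[Service] = Service + merge(L[Dispatcher], L[Configurable], L[Loader], [Dispatcher Configurable Loader])
  take Dispatcher:  [Dispatcher Extension Observable Handler Hookable object] + [Configurable Extension Observable Handler Hookable object] + [Loader Observable Handler object] + [Dispatcher Configurable Loader]
  take Configurable:  [Extension Observable Handler Hookable object] + [Configurable Extension Observable Handler Hookable object] + [Loader Observable Handler object] + [Configurable Loader]
  take Extension:  [Extension Observable Handler Hookable object] + [Extension Observable Handler Hookable object] + [Loader Observable Handler object] + [Loader]
  take Loader:  [Observable Handler Hookable object] + [Observable Handler Hookable object] + [Loader Observable Handler object] + [Loader]
  take Observable:  [Observable Handler Hookable object] + [Observable Handler Hookable object] + [Observable Handler object]
  take Handler:  [Handler Hookable object] + [Handler Hookable object] + [Handler object]
  take Hookable:  [Hookable object] + [Hookable object] + [object]
  take object:  [object] + [object] + [object]

[Service, Dispatcher, Configurable, Extension, Loader, Observable, Handler, Hookable, object]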